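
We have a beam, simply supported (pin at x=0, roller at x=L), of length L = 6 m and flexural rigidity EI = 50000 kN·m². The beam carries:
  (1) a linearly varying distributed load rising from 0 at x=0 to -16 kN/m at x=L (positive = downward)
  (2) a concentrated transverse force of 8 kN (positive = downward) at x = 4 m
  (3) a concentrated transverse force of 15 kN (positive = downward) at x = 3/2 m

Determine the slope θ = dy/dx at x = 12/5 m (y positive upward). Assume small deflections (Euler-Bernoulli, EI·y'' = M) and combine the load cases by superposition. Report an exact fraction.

θ(12/5) = 2710427/9000000000 rad

Load 1 — triangular load w₀=-16 kN/m (0→w₀ over full span):
  θ_1 = -w₀(7L⁴-30L²x²+15x⁴)/(360LEI) = -(-16)·(7·6⁴-30·6²·(12/5)²+15·(12/5)⁴)/(360·6·50000) = 969/1953125 rad
Load 2 — point force P=8 kN at a=4 m (b=L-a=2):
  θ_2 = -Pb(L²-b²-3x²)/(6LEI)  [x≤a] = -8·2·(6²-2²-3·(12/5)²)/(6·6·50000) = -92/703125 rad
Load 3 — point force P=15 kN at a=3/2 m (b=L-a=9/2):
  θ_3 = -Pa(2L²-6Lx+3x²+a²)/(6LEI)  [x>a] = -15·(3/2)·(2·6²-6·6·(12/5)+3·(12/5)²+(3/2)²)/(6·6·50000) = -513/8000000 rad
Superposition: θ = Σ θ_i = 2710427/9000000000 rad ≈ 0.000301 rad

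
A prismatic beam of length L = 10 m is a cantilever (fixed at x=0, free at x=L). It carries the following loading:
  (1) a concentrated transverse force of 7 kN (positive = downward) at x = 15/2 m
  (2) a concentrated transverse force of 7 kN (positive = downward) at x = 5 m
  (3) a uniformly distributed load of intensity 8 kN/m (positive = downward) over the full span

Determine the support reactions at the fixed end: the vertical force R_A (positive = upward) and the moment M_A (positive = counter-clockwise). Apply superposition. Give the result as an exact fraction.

R_A = 94 kN, M_A = 975/2 kN·m

Load 1 — point force P=7 kN at a=15/2 m (b=L-a=5/2):
  R_A = P = 7 kN
  M_A = Pa = 7·(15/2) = 105/2 kN·m
Load 2 — point force P=7 kN at a=5 m (b=L-a=5):
  R_A = P = 7 kN
  M_A = Pa = 7·5 = 35 kN·m
Load 3 — uniform load w=8 kN/m over full span:
  R_A = wL = 8·10 = 80 kN
  M_A = wL²/2 = 8·10²/2 = 400 kN·m
Superposition: R_A = 94 kN, M_A = 975/2 kN·m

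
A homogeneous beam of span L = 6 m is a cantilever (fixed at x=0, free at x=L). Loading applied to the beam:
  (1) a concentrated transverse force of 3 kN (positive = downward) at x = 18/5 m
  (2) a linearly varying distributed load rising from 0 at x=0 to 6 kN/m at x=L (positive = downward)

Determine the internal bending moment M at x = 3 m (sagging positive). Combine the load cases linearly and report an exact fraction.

M(3) = -243/10 kN·m

Load 1 — point force P=3 kN at a=18/5 m (b=L-a=12/5):
  M_1 = -P(a-x)  [x≤a] = -3·((18/5)-3) = -9/5 kN·m
Load 2 — triangular load w₀=6 kN/m (0→w₀ over full span):
  M_2 = w₀Lx/2 - w₀L²/3 - w₀x³/(6L) = 6·6·3/2 - 6·6²/3 - 6·3³/(6·6) = -45/2 kN·m
Superposition: M = Σ M_i = -243/10 kN·m ≈ -24.300000 kN·m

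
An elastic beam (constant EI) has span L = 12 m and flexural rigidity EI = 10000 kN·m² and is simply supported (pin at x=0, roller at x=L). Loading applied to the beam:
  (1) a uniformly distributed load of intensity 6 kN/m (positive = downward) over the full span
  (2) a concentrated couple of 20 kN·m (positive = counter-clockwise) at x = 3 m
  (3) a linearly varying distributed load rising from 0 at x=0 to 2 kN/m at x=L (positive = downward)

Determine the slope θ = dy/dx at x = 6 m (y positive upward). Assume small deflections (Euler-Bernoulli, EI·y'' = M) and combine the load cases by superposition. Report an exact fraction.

θ(6) = -67/100000 rad

Load 1 — uniform load w=6 kN/m over full span:
  θ_1 = -w(L³-6Lx²+4x³)/(24EI) = -6·(12³-6·12·6²+4·6³)/(24·10000) = 0 rad
Load 2 — applied couple M₀=20 kN·m at a=3 m (b=L-a=9):
  θ_2 = (M₀x²/(2L)-M₀(x-a)+C₁)/EI  [x>a] with C₁=M₀(3b²-L²)/(6L)=55/2 = (20·6²/(2·12)-20·(6-3)+(55/2))/10000 = -1/4000 rad
Load 3 — triangular load w₀=2 kN/m (0→w₀ over full span):
  θ_3 = -w₀(7L⁴-30L²x²+15x⁴)/(360LEI) = -2·(7·12⁴-30·12²·6²+15·6⁴)/(360·12·10000) = -21/50000 rad
Superposition: θ = Σ θ_i = -67/100000 rad ≈ -0.000670 rad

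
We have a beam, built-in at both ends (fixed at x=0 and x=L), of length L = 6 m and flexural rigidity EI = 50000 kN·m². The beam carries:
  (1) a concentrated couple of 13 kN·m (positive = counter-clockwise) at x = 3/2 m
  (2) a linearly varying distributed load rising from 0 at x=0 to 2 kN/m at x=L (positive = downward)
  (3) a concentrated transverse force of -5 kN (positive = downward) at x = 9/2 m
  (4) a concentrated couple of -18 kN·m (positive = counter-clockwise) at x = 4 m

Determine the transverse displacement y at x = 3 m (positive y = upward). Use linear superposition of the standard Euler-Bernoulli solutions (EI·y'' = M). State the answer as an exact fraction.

y(3) = 63/200000 m

Load 1 — applied couple M₀=13 kN·m at a=3/2 m (b=L-a=9/2):
  y_1 = (R_Ax³/6 - M_Ax²/2 - M₀(x-a)²/2)/EI  [x>a] with R_A=39/16, M_A=-39/16 = ((39/16)·3³/6 - (-39/16)·3²/2 - 13·(3-(3/2))²/2)/50000 = 117/800000 m
Load 2 — triangular load w₀=2 kN/m (0→w₀ over full span):
  y_2 = -w₀x²(L-x)²(x+2L)/(120LEI) = -2·3²·(6-3)²·(3+2·6)/(120·6·50000) = -27/400000 m
Load 3 — point force P=-5 kN at a=9/2 m (b=L-a=3/2):
  y_3 = -Pb²x²(3aL-(3a+b)x)/(6L³EI)  [x≤a] = -(-5)·(3/2)²·3²·(3·(9/2)·6-(3·(9/2)+(3/2))·3)/(6·6³·50000) = 9/160000 m
Load 4 — applied couple M₀=-18 kN·m at a=4 m (b=L-a=2):
  y_4 = (R_Ax³/6 - M_Ax²/2)/EI  [x≤a] with R_A=-4, M_A=-6 = ((-4)·3³/6 - (-6)·3²/2)/50000 = 9/50000 m
Superposition: y = Σ y_i = 63/200000 m ≈ 0.000315 m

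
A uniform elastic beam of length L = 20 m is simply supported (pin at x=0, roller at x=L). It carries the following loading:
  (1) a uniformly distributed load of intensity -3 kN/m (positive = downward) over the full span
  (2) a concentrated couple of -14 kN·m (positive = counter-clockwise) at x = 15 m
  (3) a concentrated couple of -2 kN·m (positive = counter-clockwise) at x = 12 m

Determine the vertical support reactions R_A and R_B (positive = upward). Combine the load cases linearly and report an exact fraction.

Load 1 — uniform load w=-3 kN/m over full span:
  R_A = wL/2 = (-3)·20/2 = -30 kN
  R_B = wL/2 = (-3)·20/2 = -30 kN
Load 2 — applied couple M₀=-14 kN·m at a=15 m (b=L-a=5):
  R_A = M₀/L = (-14)/20 = -7/10 kN
  R_B = -M₀/L = -(-14)/20 = 7/10 kN
Load 3 — applied couple M₀=-2 kN·m at a=12 m (b=L-a=8):
  R_A = M₀/L = (-2)/20 = -1/10 kN
  R_B = -M₀/L = -(-2)/20 = 1/10 kN
Superposition: R_A = -154/5 kN, R_B = -146/5 kN

R_A = -154/5 kN, R_B = -146/5 kN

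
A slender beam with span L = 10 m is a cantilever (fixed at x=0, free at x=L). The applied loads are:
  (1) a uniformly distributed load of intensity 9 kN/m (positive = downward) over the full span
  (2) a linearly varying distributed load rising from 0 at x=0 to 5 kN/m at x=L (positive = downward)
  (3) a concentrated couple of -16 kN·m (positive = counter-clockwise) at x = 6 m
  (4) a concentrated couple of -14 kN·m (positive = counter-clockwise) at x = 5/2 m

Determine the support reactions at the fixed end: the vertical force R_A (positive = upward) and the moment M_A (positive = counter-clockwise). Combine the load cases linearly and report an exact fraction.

Load 1 — uniform load w=9 kN/m over full span:
  R_A = wL = 9·10 = 90 kN
  M_A = wL²/2 = 9·10²/2 = 450 kN·m
Load 2 — triangular load w₀=5 kN/m (0→w₀ over full span):
  R_A = w₀L/2 = 5·10/2 = 25 kN
  M_A = w₀L²/3 = 5·10²/3 = 500/3 kN·m
Load 3 — applied couple M₀=-16 kN·m at a=6 m (b=L-a=4):
  R_A = 0 kN
  M_A = -M₀ = -(-16) = 16 kN·m
Load 4 — applied couple M₀=-14 kN·m at a=5/2 m (b=L-a=15/2):
  R_A = 0 kN
  M_A = -M₀ = -(-14) = 14 kN·m
Superposition: R_A = 115 kN, M_A = 1940/3 kN·m

R_A = 115 kN, M_A = 1940/3 kN·m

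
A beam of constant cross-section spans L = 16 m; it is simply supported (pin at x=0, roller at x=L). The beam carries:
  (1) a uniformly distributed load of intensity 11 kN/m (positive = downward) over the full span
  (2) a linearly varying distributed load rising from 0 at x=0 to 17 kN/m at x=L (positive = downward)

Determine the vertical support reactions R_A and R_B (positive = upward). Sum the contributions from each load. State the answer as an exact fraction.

R_A = 400/3 kN, R_B = 536/3 kN

Load 1 — uniform load w=11 kN/m over full span:
  R_A = wL/2 = 11·16/2 = 88 kN
  R_B = wL/2 = 11·16/2 = 88 kN
Load 2 — triangular load w₀=17 kN/m (0→w₀ over full span):
  R_A = w₀L/6 = 17·16/6 = 136/3 kN
  R_B = w₀L/3 = 17·16/3 = 272/3 kN
Superposition: R_A = 400/3 kN, R_B = 536/3 kN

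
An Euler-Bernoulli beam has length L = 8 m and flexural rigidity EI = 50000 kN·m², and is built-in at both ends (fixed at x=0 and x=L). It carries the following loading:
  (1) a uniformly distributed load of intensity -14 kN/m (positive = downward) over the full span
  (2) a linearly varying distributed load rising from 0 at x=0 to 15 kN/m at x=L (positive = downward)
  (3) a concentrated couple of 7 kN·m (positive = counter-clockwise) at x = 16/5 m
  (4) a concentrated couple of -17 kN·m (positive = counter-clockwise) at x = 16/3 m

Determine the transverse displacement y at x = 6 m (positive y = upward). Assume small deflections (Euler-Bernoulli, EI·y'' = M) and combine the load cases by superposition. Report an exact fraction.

y(6) = 3697/4500000 m

Load 1 — uniform load w=-14 kN/m over full span:
  y_1 = -wx²(L-x)²/(24EI) = -(-14)·6²·(8-6)²/(24·50000) = 21/12500 m
Load 2 — triangular load w₀=15 kN/m (0→w₀ over full span):
  y_2 = -w₀x²(L-x)²(x+2L)/(120LEI) = -15·6²·(8-6)²·(6+2·8)/(120·8·50000) = -99/100000 m
Load 3 — applied couple M₀=7 kN·m at a=16/5 m (b=L-a=24/5):
  y_3 = (R_Ax³/6 - M_Ax²/2 - M₀(x-a)²/2)/EI  [x>a] with R_A=63/50, M_A=21/25 = ((63/50)·6³/6 - (21/25)·6²/2 - 7·(6-(16/5))²/2)/50000 = 7/125000 m
Load 4 — applied couple M₀=-17 kN·m at a=16/3 m (b=L-a=8/3):
  y_4 = (R_Ax³/6 - M_Ax²/2 - M₀(x-a)²/2)/EI  [x>a] with R_A=-17/6, M_A=-17/3 = ((-17/6)·6³/6 - (-17/3)·6²/2 - (-17)·(6-(16/3))²/2)/50000 = 17/225000 m
Superposition: y = Σ y_i = 3697/4500000 m ≈ 0.000822 m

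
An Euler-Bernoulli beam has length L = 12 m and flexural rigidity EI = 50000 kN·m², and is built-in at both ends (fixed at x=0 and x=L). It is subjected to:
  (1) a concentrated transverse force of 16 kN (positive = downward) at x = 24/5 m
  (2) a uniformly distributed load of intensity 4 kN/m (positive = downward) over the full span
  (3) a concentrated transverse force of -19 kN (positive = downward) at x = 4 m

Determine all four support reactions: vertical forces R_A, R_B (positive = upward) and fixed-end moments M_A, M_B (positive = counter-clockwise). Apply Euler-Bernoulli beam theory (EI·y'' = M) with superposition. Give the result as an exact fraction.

R_A = 68492/3375 kN, M_A = 47104/1125 kN·m, R_B = 83383/3375 kN, M_B = -55736/1125 kN·m

Load 1 — point force P=16 kN at a=24/5 m (b=L-a=36/5):
  R_A = Pb²(3a+b)/L³ = 16·(36/5)²·(3·(24/5)+(36/5))/12³ = 1296/125 kN
  M_A = Pab²/L² = 16·(24/5)·(36/5)²/12² = 3456/125 kN·m
  R_B = Pa²(a+3b)/L³ = 16·(24/5)²·((24/5)+3·(36/5))/12³ = 704/125 kN
  M_B = -Pa²b/L² = -16·(24/5)²·(36/5)/12² = -2304/125 kN·m
Load 2 — uniform load w=4 kN/m over full span:
  R_A = wL/2 = 4·12/2 = 24 kN
  M_A = wL²/12 = 4·12²/12 = 48 kN·m
  R_B = wL/2 = 4·12/2 = 24 kN
  M_B = -wL²/12 = -4·12²/12 = -48 kN·m
Load 3 — point force P=-19 kN at a=4 m (b=L-a=8):
  R_A = Pb²(3a+b)/L³ = (-19)·8²·(3·4+8)/12³ = -380/27 kN
  M_A = Pab²/L² = (-19)·4·8²/12² = -304/9 kN·m
  R_B = Pa²(a+3b)/L³ = (-19)·4²·(4+3·8)/12³ = -133/27 kN
  M_B = -Pa²b/L² = -(-19)·4²·8/12² = 152/9 kN·m
Superposition: R_A = 68492/3375 kN, M_A = 47104/1125 kN·m, R_B = 83383/3375 kN, M_B = -55736/1125 kN·m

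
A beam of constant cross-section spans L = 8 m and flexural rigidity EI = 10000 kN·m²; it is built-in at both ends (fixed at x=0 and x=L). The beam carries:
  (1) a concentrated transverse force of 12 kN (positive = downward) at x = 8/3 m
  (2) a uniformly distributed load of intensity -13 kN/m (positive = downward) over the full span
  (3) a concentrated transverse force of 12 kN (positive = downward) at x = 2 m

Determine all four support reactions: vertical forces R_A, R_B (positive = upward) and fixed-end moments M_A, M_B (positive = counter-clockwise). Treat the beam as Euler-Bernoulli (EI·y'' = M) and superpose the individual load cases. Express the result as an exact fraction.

R_A = -2375/72 kN, M_A = -749/18 kN·m, R_B = -3385/72 kN, M_B = 1039/18 kN·m

Load 1 — point force P=12 kN at a=8/3 m (b=L-a=16/3):
  R_A = Pb²(3a+b)/L³ = 12·(16/3)²·(3·(8/3)+(16/3))/8³ = 80/9 kN
  M_A = Pab²/L² = 12·(8/3)·(16/3)²/8² = 128/9 kN·m
  R_B = Pa²(a+3b)/L³ = 12·(8/3)²·((8/3)+3·(16/3))/8³ = 28/9 kN
  M_B = -Pa²b/L² = -12·(8/3)²·(16/3)/8² = -64/9 kN·m
Load 2 — uniform load w=-13 kN/m over full span:
  R_A = wL/2 = (-13)·8/2 = -52 kN
  M_A = wL²/12 = (-13)·8²/12 = -208/3 kN·m
  R_B = wL/2 = (-13)·8/2 = -52 kN
  M_B = -wL²/12 = -(-13)·8²/12 = 208/3 kN·m
Load 3 — point force P=12 kN at a=2 m (b=L-a=6):
  R_A = Pb²(3a+b)/L³ = 12·6²·(3·2+6)/8³ = 81/8 kN
  M_A = Pab²/L² = 12·2·6²/8² = 27/2 kN·m
  R_B = Pa²(a+3b)/L³ = 12·2²·(2+3·6)/8³ = 15/8 kN
  M_B = -Pa²b/L² = -12·2²·6/8² = -9/2 kN·m
Superposition: R_A = -2375/72 kN, M_A = -749/18 kN·m, R_B = -3385/72 kN, M_B = 1039/18 kN·m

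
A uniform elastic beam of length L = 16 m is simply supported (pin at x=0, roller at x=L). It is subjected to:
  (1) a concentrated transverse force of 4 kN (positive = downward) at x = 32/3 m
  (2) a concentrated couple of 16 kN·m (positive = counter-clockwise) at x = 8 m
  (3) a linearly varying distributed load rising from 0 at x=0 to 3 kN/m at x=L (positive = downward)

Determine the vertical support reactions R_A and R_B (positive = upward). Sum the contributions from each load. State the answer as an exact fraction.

R_A = 31/3 kN, R_B = 53/3 kN

Load 1 — point force P=4 kN at a=32/3 m (b=L-a=16/3):
  R_A = Pb/L = 4·(16/3)/16 = 4/3 kN
  R_B = Pa/L = 4·(32/3)/16 = 8/3 kN
Load 2 — applied couple M₀=16 kN·m at a=8 m (b=L-a=8):
  R_A = M₀/L = 16/16 = 1 kN
  R_B = -M₀/L = -16/16 = -1 kN
Load 3 — triangular load w₀=3 kN/m (0→w₀ over full span):
  R_A = w₀L/6 = 3·16/6 = 8 kN
  R_B = w₀L/3 = 3·16/3 = 16 kN
Superposition: R_A = 31/3 kN, R_B = 53/3 kN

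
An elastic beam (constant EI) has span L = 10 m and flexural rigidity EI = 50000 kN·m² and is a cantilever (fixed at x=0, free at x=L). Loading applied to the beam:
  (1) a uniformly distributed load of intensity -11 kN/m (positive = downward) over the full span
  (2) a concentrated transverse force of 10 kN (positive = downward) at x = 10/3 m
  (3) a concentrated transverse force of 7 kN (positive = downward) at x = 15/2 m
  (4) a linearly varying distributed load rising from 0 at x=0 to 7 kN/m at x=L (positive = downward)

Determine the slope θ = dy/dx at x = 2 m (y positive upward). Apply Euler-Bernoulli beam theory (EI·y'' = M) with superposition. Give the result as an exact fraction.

Load 1 — uniform load w=-11 kN/m over full span:
  θ_1 = -wx(x²-3Lx+3L²)/(6EI) = -(-11)·2·(2²-3·10·2+3·10²)/(6·50000) = 671/37500 rad
Load 2 — point force P=10 kN at a=10/3 m (b=L-a=20/3):
  θ_2 = -Px(2a-x)/(2EI)  [x≤a] = -10·2·(2·(10/3)-2)/(2·50000) = -7/7500 rad
Load 3 — point force P=7 kN at a=15/2 m (b=L-a=5/2):
  θ_3 = -Px(2a-x)/(2EI)  [x≤a] = -7·2·(2·(15/2)-2)/(2·50000) = -91/50000 rad
Load 4 — triangular load w₀=7 kN/m (0→w₀ over full span):
  θ_4 = (w₀Lx²/4-w₀L²x/3-w₀x⁴/(24L))/EI = (7·10·2²/4-7·10²·2/3-7·2⁴/(24·10))/50000 = -5957/750000 rad
Superposition: θ = Σ θ_i = 2699/375000 rad ≈ 0.007197 rad

θ(2) = 2699/375000 rad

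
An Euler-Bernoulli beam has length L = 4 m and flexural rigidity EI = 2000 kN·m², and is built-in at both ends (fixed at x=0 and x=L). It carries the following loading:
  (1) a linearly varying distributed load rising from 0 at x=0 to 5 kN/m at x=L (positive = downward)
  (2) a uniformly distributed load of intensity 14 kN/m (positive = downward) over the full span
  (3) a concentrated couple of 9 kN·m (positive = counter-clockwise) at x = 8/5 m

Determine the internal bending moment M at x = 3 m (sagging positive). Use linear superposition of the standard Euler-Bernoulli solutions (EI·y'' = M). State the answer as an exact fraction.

Load 1 — triangular load w₀=5 kN/m (0→w₀ over full span):
  M_1 = 3w₀Lx/20 - w₀L²/30 - w₀x³/(6L) = 3·5·4·3/20 - 5·4²/30 - 5·3³/(6·4) = 17/24 kN·m
Load 2 — uniform load w=14 kN/m over full span:
  M_2 = wLx/2 - wL²/12 - wx²/2 = 14·4·3/2 - 14·4²/12 - 14·3²/2 = 7/3 kN·m
Load 3 — applied couple M₀=9 kN·m at a=8/5 m (b=L-a=12/5):
  M_3 = R_Ax - M_A - M₀  [x>a] with R_A=81/25, M_A=27/25 = (81/25)·3 - (27/25) - 9 = -9/25 kN·m
Superposition: M = Σ M_i = 1609/600 kN·m ≈ 2.681667 kN·m

M(3) = 1609/600 kN·m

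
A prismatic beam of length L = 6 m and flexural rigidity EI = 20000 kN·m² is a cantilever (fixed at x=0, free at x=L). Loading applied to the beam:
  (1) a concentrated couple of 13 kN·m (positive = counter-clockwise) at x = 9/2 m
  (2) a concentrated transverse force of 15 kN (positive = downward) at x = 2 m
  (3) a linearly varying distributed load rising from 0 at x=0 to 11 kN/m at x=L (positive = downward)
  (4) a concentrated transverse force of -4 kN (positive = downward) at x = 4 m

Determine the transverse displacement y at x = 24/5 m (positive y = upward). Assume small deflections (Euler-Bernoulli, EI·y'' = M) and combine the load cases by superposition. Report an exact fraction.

Load 1 — applied couple M₀=13 kN·m at a=9/2 m (b=L-a=3/2):
  y_1 = M₀a(2x-a)/(2EI)  [x>a] = 13·(9/2)·(2·(24/5)-(9/2))/(2·20000) = 5967/800000 m
Load 2 — point force P=15 kN at a=2 m (b=L-a=4):
  y_2 = -Pa²(3x-a)/(6EI)  [x>a] = -15·2²·(3·(24/5)-2)/(6·20000) = -31/5000 m
Load 3 — triangular load w₀=11 kN/m (0→w₀ over full span):
  y_3 = (w₀Lx³/12-w₀L²x²/6-w₀x⁵/(120L))/EI = (11·6·(24/5)³/12-11·6²·(24/5)²/6-11·(24/5)⁵/(120·6))/20000 = -464508/9765625 m
Load 4 — point force P=-4 kN at a=4 m (b=L-a=2):
  y_4 = -Pa²(3x-a)/(6EI)  [x>a] = -(-4)·4²·(3·(24/5)-4)/(6·20000) = 52/9375 m
Superposition: y = Σ y_i = -305701519/7500000000 m ≈ -0.040760 m

y(24/5) = -305701519/7500000000 m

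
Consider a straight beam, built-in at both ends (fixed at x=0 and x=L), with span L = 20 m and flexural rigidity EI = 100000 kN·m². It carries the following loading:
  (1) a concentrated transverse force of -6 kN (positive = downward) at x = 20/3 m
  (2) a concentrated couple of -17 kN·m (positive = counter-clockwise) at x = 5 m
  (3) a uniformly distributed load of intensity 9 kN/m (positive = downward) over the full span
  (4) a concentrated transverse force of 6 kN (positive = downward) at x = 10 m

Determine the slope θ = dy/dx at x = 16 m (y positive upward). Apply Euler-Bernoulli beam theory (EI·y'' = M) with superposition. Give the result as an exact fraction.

θ(16) = 3389/562500 rad

Load 1 — point force P=-6 kN at a=20/3 m (b=L-a=40/3):
  θ_1 = Pa²(L-x)(2bL-(3b+a)(L-x))/(2L³EI)  [x>a] = (-6)·(20/3)²·(20-16)·(2·(40/3)·20-(3·(40/3)+(20/3))·(20-16))/(2·20³·100000) = -13/56250 rad
Load 2 — applied couple M₀=-17 kN·m at a=5 m (b=L-a=15):
  θ_2 = (R_Ax²/2 - M_Ax - M₀(x-a))/EI  [x>a] with R_A=-153/160, M_A=51/16 = ((-153/160)·16²/2 - (51/16)·16 - (-17)·(16-5))/100000 = 17/125000 rad
Load 3 — uniform load w=9 kN/m over full span:
  θ_3 = -wx(L-x)(L-2x)/(12EI) = -9·16·(20-16)·(20-2·16)/(12·100000) = 18/3125 rad
Load 4 — point force P=6 kN at a=10 m (b=L-a=10):
  θ_4 = Pa²(L-x)(2bL-(3b+a)(L-x))/(2L³EI)  [x>a] = 6·10²·(20-16)·(2·10·20-(3·10+10)·(20-16))/(2·20³·100000) = 9/25000 rad
Superposition: θ = Σ θ_i = 3389/562500 rad ≈ 0.006025 rad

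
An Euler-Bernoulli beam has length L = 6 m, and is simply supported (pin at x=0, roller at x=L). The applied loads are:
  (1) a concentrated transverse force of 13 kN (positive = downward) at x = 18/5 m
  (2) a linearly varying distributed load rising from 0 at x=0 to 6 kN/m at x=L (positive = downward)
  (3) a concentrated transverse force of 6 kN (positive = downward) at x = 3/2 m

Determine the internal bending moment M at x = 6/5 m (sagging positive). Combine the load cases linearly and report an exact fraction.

M(6/5) = 2319/125 kN·m

Load 1 — point force P=13 kN at a=18/5 m (b=L-a=12/5):
  M_1 = Pbx/L  [x≤a] = 13·(12/5)·(6/5)/6 = 156/25 kN·m
Load 2 — triangular load w₀=6 kN/m (0→w₀ over full span):
  M_2 = w₀Lx/6 - w₀x³/(6L) = 6·6·(6/5)/6 - 6·(6/5)³/(6·6) = 864/125 kN·m
Load 3 — point force P=6 kN at a=3/2 m (b=L-a=9/2):
  M_3 = Pbx/L  [x≤a] = 6·(9/2)·(6/5)/6 = 27/5 kN·m
Superposition: M = Σ M_i = 2319/125 kN·m ≈ 18.552000 kN·m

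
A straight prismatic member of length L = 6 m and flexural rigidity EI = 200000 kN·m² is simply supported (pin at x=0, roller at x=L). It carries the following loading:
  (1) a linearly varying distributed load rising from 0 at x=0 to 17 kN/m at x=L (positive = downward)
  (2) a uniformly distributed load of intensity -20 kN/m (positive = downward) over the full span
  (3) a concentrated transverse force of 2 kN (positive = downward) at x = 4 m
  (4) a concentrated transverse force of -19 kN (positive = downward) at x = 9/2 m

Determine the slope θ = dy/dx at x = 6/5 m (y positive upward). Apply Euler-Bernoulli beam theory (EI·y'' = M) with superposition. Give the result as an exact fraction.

Load 1 — triangular load w₀=17 kN/m (0→w₀ over full span):
  θ_1 = -w₀(7L⁴-30L²x²+15x⁴)/(360LEI) = -17·(7·6⁴-30·6²·(6/5)²+15·(6/5)⁴)/(360·6·200000) = -4641/15625000 rad
Load 2 — uniform load w=-20 kN/m over full span:
  θ_2 = -w(L³-6Lx²+4x³)/(24EI) = -(-20)·(6³-6·6·(6/5)²+4·(6/5)³)/(24·200000) = 891/1250000 rad
Load 3 — point force P=2 kN at a=4 m (b=L-a=2):
  θ_3 = -Pb(L²-b²-3x²)/(6LEI)  [x≤a] = -2·2·(6²-2²-3·(6/5)²)/(6·6·200000) = -173/11250000 rad
Load 4 — point force P=-19 kN at a=9/2 m (b=L-a=3/2):
  θ_4 = -Pb(L²-b²-3x²)/(6LEI)  [x≤a] = -(-19)·(3/2)·(6²-(3/2)²-3·(6/5)²)/(6·6·200000) = 18639/160000000 rad
Superposition: θ = Σ θ_i = 18608111/36000000000 rad ≈ 0.000517 rad

θ(6/5) = 18608111/36000000000 rad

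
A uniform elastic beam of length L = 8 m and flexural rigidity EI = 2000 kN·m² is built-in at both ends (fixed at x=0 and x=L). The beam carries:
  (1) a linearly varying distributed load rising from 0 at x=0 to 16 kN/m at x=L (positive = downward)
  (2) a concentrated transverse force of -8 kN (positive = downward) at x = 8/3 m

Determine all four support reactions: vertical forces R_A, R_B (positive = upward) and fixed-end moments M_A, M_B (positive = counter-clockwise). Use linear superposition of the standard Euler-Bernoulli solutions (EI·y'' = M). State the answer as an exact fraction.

R_A = 1792/135 kN, M_A = 3328/135 kN·m, R_B = 5768/135 kN, M_B = -6272/135 kN·m

Load 1 — triangular load w₀=16 kN/m (0→w₀ over full span):
  R_A = 3w₀L/20 = 3·16·8/20 = 96/5 kN
  M_A = w₀L²/30 = 16·8²/30 = 512/15 kN·m
  R_B = 7w₀L/20 = 7·16·8/20 = 224/5 kN
  M_B = -w₀L²/20 = -16·8²/20 = -256/5 kN·m
Load 2 — point force P=-8 kN at a=8/3 m (b=L-a=16/3):
  R_A = Pb²(3a+b)/L³ = (-8)·(16/3)²·(3·(8/3)+(16/3))/8³ = -160/27 kN
  M_A = Pab²/L² = (-8)·(8/3)·(16/3)²/8² = -256/27 kN·m
  R_B = Pa²(a+3b)/L³ = (-8)·(8/3)²·((8/3)+3·(16/3))/8³ = -56/27 kN
  M_B = -Pa²b/L² = -(-8)·(8/3)²·(16/3)/8² = 128/27 kN·m
Superposition: R_A = 1792/135 kN, M_A = 3328/135 kN·m, R_B = 5768/135 kN, M_B = -6272/135 kN·m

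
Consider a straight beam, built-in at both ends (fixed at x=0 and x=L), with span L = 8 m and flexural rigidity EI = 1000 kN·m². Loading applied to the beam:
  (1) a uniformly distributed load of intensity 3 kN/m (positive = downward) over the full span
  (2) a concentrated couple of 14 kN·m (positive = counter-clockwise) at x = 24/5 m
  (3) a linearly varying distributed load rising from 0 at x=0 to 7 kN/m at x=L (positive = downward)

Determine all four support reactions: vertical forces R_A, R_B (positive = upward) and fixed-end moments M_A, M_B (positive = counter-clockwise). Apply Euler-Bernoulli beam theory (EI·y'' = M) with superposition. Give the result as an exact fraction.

R_A = 573/25 kN, M_A = 2656/75 kN·m, R_B = 727/25 kN, M_B = -918/25 kN·m

Load 1 — uniform load w=3 kN/m over full span:
  R_A = wL/2 = 3·8/2 = 12 kN
  M_A = wL²/12 = 3·8²/12 = 16 kN·m
  R_B = wL/2 = 3·8/2 = 12 kN
  M_B = -wL²/12 = -3·8²/12 = -16 kN·m
Load 2 — applied couple M₀=14 kN·m at a=24/5 m (b=L-a=16/5):
  R_A = 6M₀ab/L³ = 6·14·(24/5)·(16/5)/8³ = 63/25 kN
  M_A = M₀b(2a-b)/L² = 14·(16/5)·(2·(24/5)-(16/5))/8² = 112/25 kN·m
  R_B = -6M₀ab/L³ = -6·14·(24/5)·(16/5)/8³ = -63/25 kN
  M_B = M₀a(2b-a)/L² = 14·(24/5)·(2·(16/5)-(24/5))/8² = 42/25 kN·m
Load 3 — triangular load w₀=7 kN/m (0→w₀ over full span):
  R_A = 3w₀L/20 = 3·7·8/20 = 42/5 kN
  M_A = w₀L²/30 = 7·8²/30 = 224/15 kN·m
  R_B = 7w₀L/20 = 7·7·8/20 = 98/5 kN
  M_B = -w₀L²/20 = -7·8²/20 = -112/5 kN·m
Superposition: R_A = 573/25 kN, M_A = 2656/75 kN·m, R_B = 727/25 kN, M_B = -918/25 kN·m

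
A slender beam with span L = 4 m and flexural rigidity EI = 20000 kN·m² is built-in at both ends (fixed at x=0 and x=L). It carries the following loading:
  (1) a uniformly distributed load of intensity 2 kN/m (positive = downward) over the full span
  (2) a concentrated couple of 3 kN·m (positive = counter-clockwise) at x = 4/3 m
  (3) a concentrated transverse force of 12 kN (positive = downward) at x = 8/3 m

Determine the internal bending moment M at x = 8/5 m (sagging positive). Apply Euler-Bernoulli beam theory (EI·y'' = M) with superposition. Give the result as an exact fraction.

M(8/5) = 269/225 kN·m

Load 1 — uniform load w=2 kN/m over full span:
  M_1 = wLx/2 - wL²/12 - wx²/2 = 2·4·(8/5)/2 - 2·4²/12 - 2·(8/5)²/2 = 88/75 kN·m
Load 2 — applied couple M₀=3 kN·m at a=4/3 m (b=L-a=8/3):
  M_2 = R_Ax - M_A - M₀  [x>a] with R_A=1, M_A=0 = 1·(8/5) - 0 - 3 = -7/5 kN·m
Load 3 — point force P=12 kN at a=8/3 m (b=L-a=4/3):
  M_3 = Pb²(3a+b)x/L³ - Pab²/L²  [x≤a] = 12·(4/3)²·(3·(8/3)+(4/3))·(8/5)/4³ - 12·(8/3)·(4/3)²/4² = 64/45 kN·m
Superposition: M = Σ M_i = 269/225 kN·m ≈ 1.195556 kN·m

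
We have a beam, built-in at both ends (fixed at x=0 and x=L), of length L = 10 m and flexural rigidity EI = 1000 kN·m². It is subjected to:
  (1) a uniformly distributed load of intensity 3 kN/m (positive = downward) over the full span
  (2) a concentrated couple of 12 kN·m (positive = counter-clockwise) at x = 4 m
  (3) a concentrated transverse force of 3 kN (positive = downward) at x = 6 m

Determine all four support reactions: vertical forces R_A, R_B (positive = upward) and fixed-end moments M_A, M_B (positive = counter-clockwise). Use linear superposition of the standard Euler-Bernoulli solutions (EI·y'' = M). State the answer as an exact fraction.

Load 1 — uniform load w=3 kN/m over full span:
  R_A = wL/2 = 3·10/2 = 15 kN
  M_A = wL²/12 = 3·10²/12 = 25 kN·m
  R_B = wL/2 = 3·10/2 = 15 kN
  M_B = -wL²/12 = -3·10²/12 = -25 kN·m
Load 2 — applied couple M₀=12 kN·m at a=4 m (b=L-a=6):
  R_A = 6M₀ab/L³ = 6·12·4·6/10³ = 216/125 kN
  M_A = M₀b(2a-b)/L² = 12·6·(2·4-6)/10² = 36/25 kN·m
  R_B = -6M₀ab/L³ = -6·12·4·6/10³ = -216/125 kN
  M_B = M₀a(2b-a)/L² = 12·4·(2·6-4)/10² = 96/25 kN·m
Load 3 — point force P=3 kN at a=6 m (b=L-a=4):
  R_A = Pb²(3a+b)/L³ = 3·4²·(3·6+4)/10³ = 132/125 kN
  M_A = Pab²/L² = 3·6·4²/10² = 72/25 kN·m
  R_B = Pa²(a+3b)/L³ = 3·6²·(6+3·4)/10³ = 243/125 kN
  M_B = -Pa²b/L² = -3·6²·4/10² = -108/25 kN·m
Superposition: R_A = 2223/125 kN, M_A = 733/25 kN·m, R_B = 1902/125 kN, M_B = -637/25 kN·m

R_A = 2223/125 kN, M_A = 733/25 kN·m, R_B = 1902/125 kN, M_B = -637/25 kN·m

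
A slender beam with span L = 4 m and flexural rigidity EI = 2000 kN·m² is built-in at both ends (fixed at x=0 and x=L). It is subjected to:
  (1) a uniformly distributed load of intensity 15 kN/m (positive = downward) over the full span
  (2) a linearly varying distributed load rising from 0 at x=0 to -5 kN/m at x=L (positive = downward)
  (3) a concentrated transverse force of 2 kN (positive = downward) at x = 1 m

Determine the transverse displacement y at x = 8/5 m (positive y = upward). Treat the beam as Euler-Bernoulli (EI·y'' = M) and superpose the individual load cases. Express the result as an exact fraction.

Load 1 — uniform load w=15 kN/m over full span:
  y_1 = -wx²(L-x)²/(24EI) = -15·(8/5)²·(4-(8/5))²/(24·2000) = -72/15625 m
Load 2 — triangular load w₀=-5 kN/m (0→w₀ over full span):
  y_2 = -w₀x²(L-x)²(x+2L)/(120LEI) = -(-5)·(8/5)²·(4-(8/5))²·((8/5)+2·4)/(120·4·2000) = 288/390625 m
Load 3 — point force P=2 kN at a=1 m (b=L-a=3):
  y_3 = -Pa²(L-x)²(3bL-(3b+a)(L-x))/(6L³EI)  [x>a] = -2·1²·(4-(8/5))²·(3·3·4-(3·3+1)·(4-(8/5)))/(6·4³·2000) = -9/50000 m
Superposition: y = Σ y_i = -25317/6250000 m ≈ -0.004051 m

y(8/5) = -25317/6250000 m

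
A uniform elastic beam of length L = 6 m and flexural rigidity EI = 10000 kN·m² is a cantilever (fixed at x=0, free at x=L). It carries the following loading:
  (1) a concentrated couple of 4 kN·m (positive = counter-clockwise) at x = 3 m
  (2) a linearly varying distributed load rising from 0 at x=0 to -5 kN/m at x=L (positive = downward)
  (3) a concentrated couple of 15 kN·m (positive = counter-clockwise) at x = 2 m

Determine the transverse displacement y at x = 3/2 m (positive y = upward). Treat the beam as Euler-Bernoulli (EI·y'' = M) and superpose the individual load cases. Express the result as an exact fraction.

y(3/2) = 41211/5120000 m

Load 1 — applied couple M₀=4 kN·m at a=3 m (b=L-a=3):
  y_1 = M₀x²/(2EI)  [x≤a] = 4·(3/2)²/(2·10000) = 9/20000 m
Load 2 — triangular load w₀=-5 kN/m (0→w₀ over full span):
  y_2 = (w₀Lx³/12-w₀L²x²/6-w₀x⁵/(120L))/EI = ((-5)·6·(3/2)³/12-(-5)·6²·(3/2)²/6-(-5)·(3/2)⁵/(120·6))/10000 = 30267/5120000 m
Load 3 — applied couple M₀=15 kN·m at a=2 m (b=L-a=4):
  y_3 = M₀x²/(2EI)  [x≤a] = 15·(3/2)²/(2·10000) = 27/16000 m
Superposition: y = Σ y_i = 41211/5120000 m ≈ 0.008049 m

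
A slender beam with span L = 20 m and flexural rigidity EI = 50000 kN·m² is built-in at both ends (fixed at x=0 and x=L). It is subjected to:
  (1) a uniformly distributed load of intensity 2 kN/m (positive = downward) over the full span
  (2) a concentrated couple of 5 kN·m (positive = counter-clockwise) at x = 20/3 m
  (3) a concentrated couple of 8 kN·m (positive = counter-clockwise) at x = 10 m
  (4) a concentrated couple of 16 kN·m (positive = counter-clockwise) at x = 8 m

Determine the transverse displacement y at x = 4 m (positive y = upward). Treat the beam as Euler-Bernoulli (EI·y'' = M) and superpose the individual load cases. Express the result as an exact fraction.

Load 1 — uniform load w=2 kN/m over full span:
  y_1 = -wx²(L-x)²/(24EI) = -2·4²·(20-4)²/(24·50000) = -64/9375 m
Load 2 — applied couple M₀=5 kN·m at a=20/3 m (b=L-a=40/3):
  y_2 = (R_Ax³/6 - M_Ax²/2)/EI  [x≤a] with R_A=1/3, M_A=0 = ((1/3)·4³/6 - 0·4²/2)/50000 = 2/28125 m
Load 3 — applied couple M₀=8 kN·m at a=10 m (b=L-a=10):
  y_3 = (R_Ax³/6 - M_Ax²/2)/EI  [x≤a] with R_A=3/5, M_A=2 = ((3/5)·4³/6 - 2·4²/2)/50000 = -3/15625 m
Load 4 — applied couple M₀=16 kN·m at a=8 m (b=L-a=12):
  y_4 = (R_Ax³/6 - M_Ax²/2)/EI  [x≤a] with R_A=144/125, M_A=48/25 = ((144/125)·4³/6 - (48/25)·4²/2)/50000 = -24/390625 m
Superposition: y = Σ y_i = -24641/3515625 m ≈ -0.007009 m

y(4) = -24641/3515625 m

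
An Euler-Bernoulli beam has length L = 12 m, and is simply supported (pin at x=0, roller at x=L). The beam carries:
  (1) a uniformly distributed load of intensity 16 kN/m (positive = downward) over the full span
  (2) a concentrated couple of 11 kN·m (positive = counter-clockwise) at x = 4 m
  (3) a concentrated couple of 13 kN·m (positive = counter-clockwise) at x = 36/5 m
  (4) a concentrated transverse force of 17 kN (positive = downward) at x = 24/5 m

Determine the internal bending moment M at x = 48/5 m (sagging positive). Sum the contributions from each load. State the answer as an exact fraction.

M(48/5) = 4896/25 kN·m

Load 1 — uniform load w=16 kN/m over full span:
  M_1 = wx(L-x)/2 = 16·(48/5)·(12-(48/5))/2 = 4608/25 kN·m
Load 2 — applied couple M₀=11 kN·m at a=4 m (b=L-a=8):
  M_2 = M₀x/L - M₀  [x>a] = 11·(48/5)/12 - 11 = -11/5 kN·m
Load 3 — applied couple M₀=13 kN·m at a=36/5 m (b=L-a=24/5):
  M_3 = M₀x/L - M₀  [x>a] = 13·(48/5)/12 - 13 = -13/5 kN·m
Load 4 — point force P=17 kN at a=24/5 m (b=L-a=36/5):
  M_4 = Pa(L-x)/L  [x>a] = 17·(24/5)·(12-(48/5))/12 = 408/25 kN·m
Superposition: M = Σ M_i = 4896/25 kN·m ≈ 195.840000 kN·m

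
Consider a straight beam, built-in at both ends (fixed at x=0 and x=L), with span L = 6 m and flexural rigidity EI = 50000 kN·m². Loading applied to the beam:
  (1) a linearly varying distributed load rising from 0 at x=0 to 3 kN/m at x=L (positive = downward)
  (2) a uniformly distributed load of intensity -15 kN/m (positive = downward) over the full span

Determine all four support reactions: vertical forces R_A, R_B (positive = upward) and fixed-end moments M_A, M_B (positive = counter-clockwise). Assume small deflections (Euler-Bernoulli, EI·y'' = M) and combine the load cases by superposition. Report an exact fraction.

Load 1 — triangular load w₀=3 kN/m (0→w₀ over full span):
  R_A = 3w₀L/20 = 3·3·6/20 = 27/10 kN
  M_A = w₀L²/30 = 3·6²/30 = 18/5 kN·m
  R_B = 7w₀L/20 = 7·3·6/20 = 63/10 kN
  M_B = -w₀L²/20 = -3·6²/20 = -27/5 kN·m
Load 2 — uniform load w=-15 kN/m over full span:
  R_A = wL/2 = (-15)·6/2 = -45 kN
  M_A = wL²/12 = (-15)·6²/12 = -45 kN·m
  R_B = wL/2 = (-15)·6/2 = -45 kN
  M_B = -wL²/12 = -(-15)·6²/12 = 45 kN·m
Superposition: R_A = -423/10 kN, M_A = -207/5 kN·m, R_B = -387/10 kN, M_B = 198/5 kN·m

R_A = -423/10 kN, M_A = -207/5 kN·m, R_B = -387/10 kN, M_B = 198/5 kN·m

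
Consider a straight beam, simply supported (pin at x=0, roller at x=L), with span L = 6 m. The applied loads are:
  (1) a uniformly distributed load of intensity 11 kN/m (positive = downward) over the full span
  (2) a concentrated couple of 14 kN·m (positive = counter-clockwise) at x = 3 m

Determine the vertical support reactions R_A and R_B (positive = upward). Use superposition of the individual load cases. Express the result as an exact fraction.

R_A = 106/3 kN, R_B = 92/3 kN

Load 1 — uniform load w=11 kN/m over full span:
  R_A = wL/2 = 11·6/2 = 33 kN
  R_B = wL/2 = 11·6/2 = 33 kN
Load 2 — applied couple M₀=14 kN·m at a=3 m (b=L-a=3):
  R_A = M₀/L = 14/6 = 7/3 kN
  R_B = -M₀/L = -14/6 = -7/3 kN
Superposition: R_A = 106/3 kN, R_B = 92/3 kN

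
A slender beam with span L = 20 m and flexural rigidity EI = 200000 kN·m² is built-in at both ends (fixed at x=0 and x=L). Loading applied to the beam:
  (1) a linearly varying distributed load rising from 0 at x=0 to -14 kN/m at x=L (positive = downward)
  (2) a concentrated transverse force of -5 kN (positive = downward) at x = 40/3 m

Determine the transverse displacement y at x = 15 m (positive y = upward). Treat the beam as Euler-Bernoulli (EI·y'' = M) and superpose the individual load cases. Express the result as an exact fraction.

y(15) = 19831/2073600 m

Load 1 — triangular load w₀=-14 kN/m (0→w₀ over full span):
  y_1 = -w₀x²(L-x)²(x+2L)/(120LEI) = -(-14)·15²·(20-15)²·(15+2·20)/(120·20·200000) = 231/25600 m
Load 2 — point force P=-5 kN at a=40/3 m (b=L-a=20/3):
  y_2 = -Pa²(L-x)²(3bL-(3b+a)(L-x))/(6L³EI)  [x>a] = -(-5)·(40/3)²·(20-15)²·(3·(20/3)·20-(3·(20/3)+(40/3))·(20-15))/(6·20³·200000) = 7/12960 m
Superposition: y = Σ y_i = 19831/2073600 m ≈ 0.009564 m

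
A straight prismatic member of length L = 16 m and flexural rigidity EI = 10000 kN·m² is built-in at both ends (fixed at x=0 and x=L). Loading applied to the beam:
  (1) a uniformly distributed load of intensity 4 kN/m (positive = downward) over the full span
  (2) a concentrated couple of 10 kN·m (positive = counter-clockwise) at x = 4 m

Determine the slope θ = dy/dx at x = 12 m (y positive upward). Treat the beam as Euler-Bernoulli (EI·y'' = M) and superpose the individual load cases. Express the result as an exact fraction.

Load 1 — uniform load w=4 kN/m over full span:
  θ_1 = -wx(L-x)(L-2x)/(12EI) = -4·12·(16-12)·(16-2·12)/(12·10000) = 8/625 rad
Load 2 — applied couple M₀=10 kN·m at a=4 m (b=L-a=12):
  θ_2 = (R_Ax²/2 - M_Ax - M₀(x-a))/EI  [x>a] with R_A=45/64, M_A=-15/8 = ((45/64)·12²/2 - (-15/8)·12 - 10·(12-4))/10000 = -11/16000 rad
Superposition: θ = Σ θ_i = 969/80000 rad ≈ 0.012113 rad

θ(12) = 969/80000 rad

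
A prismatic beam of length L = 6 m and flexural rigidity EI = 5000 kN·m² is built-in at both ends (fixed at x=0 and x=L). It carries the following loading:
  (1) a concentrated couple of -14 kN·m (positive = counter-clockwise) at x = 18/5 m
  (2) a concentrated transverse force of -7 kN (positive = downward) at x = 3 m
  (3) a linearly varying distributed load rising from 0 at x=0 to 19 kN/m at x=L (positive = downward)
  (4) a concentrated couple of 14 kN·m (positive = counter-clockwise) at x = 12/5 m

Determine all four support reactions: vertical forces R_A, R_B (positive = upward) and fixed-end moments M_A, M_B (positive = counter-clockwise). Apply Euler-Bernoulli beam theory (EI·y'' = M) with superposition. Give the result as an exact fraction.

Load 1 — applied couple M₀=-14 kN·m at a=18/5 m (b=L-a=12/5):
  R_A = 6M₀ab/L³ = 6·(-14)·(18/5)·(12/5)/6³ = -84/25 kN
  M_A = M₀b(2a-b)/L² = (-14)·(12/5)·(2·(18/5)-(12/5))/6² = -112/25 kN·m
  R_B = -6M₀ab/L³ = -6·(-14)·(18/5)·(12/5)/6³ = 84/25 kN
  M_B = M₀a(2b-a)/L² = (-14)·(18/5)·(2·(12/5)-(18/5))/6² = -42/25 kN·m
Load 2 — point force P=-7 kN at a=3 m (b=L-a=3):
  R_A = Pb²(3a+b)/L³ = (-7)·3²·(3·3+3)/6³ = -7/2 kN
  M_A = Pab²/L² = (-7)·3·3²/6² = -21/4 kN·m
  R_B = Pa²(a+3b)/L³ = (-7)·3²·(3+3·3)/6³ = -7/2 kN
  M_B = -Pa²b/L² = -(-7)·3²·3/6² = 21/4 kN·m
Load 3 — triangular load w₀=19 kN/m (0→w₀ over full span):
  R_A = 3w₀L/20 = 3·19·6/20 = 171/10 kN
  M_A = w₀L²/30 = 19·6²/30 = 114/5 kN·m
  R_B = 7w₀L/20 = 7·19·6/20 = 399/10 kN
  M_B = -w₀L²/20 = -19·6²/20 = -171/5 kN·m
Load 4 — applied couple M₀=14 kN·m at a=12/5 m (b=L-a=18/5):
  R_A = 6M₀ab/L³ = 6·14·(12/5)·(18/5)/6³ = 84/25 kN
  M_A = M₀b(2a-b)/L² = 14·(18/5)·(2·(12/5)-(18/5))/6² = 42/25 kN·m
  R_B = -6M₀ab/L³ = -6·14·(12/5)·(18/5)/6³ = -84/25 kN
  M_B = M₀a(2b-a)/L² = 14·(12/5)·(2·(18/5)-(12/5))/6² = 112/25 kN·m
Superposition: R_A = 68/5 kN, M_A = 59/4 kN·m, R_B = 182/5 kN, M_B = -523/20 kN·m

R_A = 68/5 kN, M_A = 59/4 kN·m, R_B = 182/5 kN, M_B = -523/20 kN·m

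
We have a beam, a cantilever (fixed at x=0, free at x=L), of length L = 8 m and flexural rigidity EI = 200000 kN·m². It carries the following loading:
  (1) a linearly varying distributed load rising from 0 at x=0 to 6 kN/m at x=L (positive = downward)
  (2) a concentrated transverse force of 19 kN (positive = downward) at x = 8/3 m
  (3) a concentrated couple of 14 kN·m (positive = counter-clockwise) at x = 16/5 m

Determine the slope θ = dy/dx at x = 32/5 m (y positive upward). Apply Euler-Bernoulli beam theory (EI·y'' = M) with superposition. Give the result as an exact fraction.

Load 1 — triangular load w₀=6 kN/m (0→w₀ over full span):
  θ_1 = (w₀Lx²/4-w₀L²x/3-w₀x⁴/(24L))/EI = (6·8·(32/5)²/4-6·8²·(32/5)/3-6·(32/5)⁴/(24·8))/200000 = -3712/1953125 rad
Load 2 — point force P=19 kN at a=8/3 m (b=L-a=16/3):
  θ_2 = -Pa²/(2EI)  [x>a] = -19·(8/3)²/(2·200000) = -19/56250 rad
Load 3 — applied couple M₀=14 kN·m at a=16/5 m (b=L-a=24/5):
  θ_3 = M₀a/EI  [x>a] = 14·(16/5)/200000 = 7/31250 rad
Superposition: θ = Σ θ_i = -35408/17578125 rad ≈ -0.002014 rad

θ(32/5) = -35408/17578125 rad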